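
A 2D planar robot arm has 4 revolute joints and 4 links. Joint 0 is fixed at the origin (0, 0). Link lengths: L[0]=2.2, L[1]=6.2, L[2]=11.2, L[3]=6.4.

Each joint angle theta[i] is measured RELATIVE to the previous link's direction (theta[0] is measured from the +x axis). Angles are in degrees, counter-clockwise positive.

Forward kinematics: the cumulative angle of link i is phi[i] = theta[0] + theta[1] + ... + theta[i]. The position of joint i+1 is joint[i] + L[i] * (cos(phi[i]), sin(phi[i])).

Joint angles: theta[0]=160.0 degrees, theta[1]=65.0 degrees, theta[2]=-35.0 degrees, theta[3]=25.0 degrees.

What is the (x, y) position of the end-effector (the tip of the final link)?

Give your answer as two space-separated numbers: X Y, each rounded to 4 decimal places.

joint[0] = (0.0000, 0.0000)  (base)
link 0: phi[0] = 160 = 160 deg
  cos(160 deg) = -0.9397, sin(160 deg) = 0.3420
  joint[1] = (0.0000, 0.0000) + 2.2 * (-0.9397, 0.3420) = (0.0000 + -2.0673, 0.0000 + 0.7524) = (-2.0673, 0.7524)
link 1: phi[1] = 160 + 65 = 225 deg
  cos(225 deg) = -0.7071, sin(225 deg) = -0.7071
  joint[2] = (-2.0673, 0.7524) + 6.2 * (-0.7071, -0.7071) = (-2.0673 + -4.3841, 0.7524 + -4.3841) = (-6.4514, -3.6316)
link 2: phi[2] = 160 + 65 + -35 = 190 deg
  cos(190 deg) = -0.9848, sin(190 deg) = -0.1736
  joint[3] = (-6.4514, -3.6316) + 11.2 * (-0.9848, -0.1736) = (-6.4514 + -11.0298, -3.6316 + -1.9449) = (-17.4812, -5.5765)
link 3: phi[3] = 160 + 65 + -35 + 25 = 215 deg
  cos(215 deg) = -0.8192, sin(215 deg) = -0.5736
  joint[4] = (-17.4812, -5.5765) + 6.4 * (-0.8192, -0.5736) = (-17.4812 + -5.2426, -5.5765 + -3.6709) = (-22.7238, -9.2474)
End effector: (-22.7238, -9.2474)

Answer: -22.7238 -9.2474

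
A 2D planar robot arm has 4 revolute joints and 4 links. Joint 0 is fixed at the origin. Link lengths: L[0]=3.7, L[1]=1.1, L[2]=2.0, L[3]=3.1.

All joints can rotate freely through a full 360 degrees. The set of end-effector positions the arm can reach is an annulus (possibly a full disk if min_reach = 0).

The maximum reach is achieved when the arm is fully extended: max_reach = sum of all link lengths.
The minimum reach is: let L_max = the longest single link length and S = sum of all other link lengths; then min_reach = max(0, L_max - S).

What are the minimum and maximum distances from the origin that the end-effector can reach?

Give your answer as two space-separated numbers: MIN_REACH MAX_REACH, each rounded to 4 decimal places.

Answer: 0.0000 9.9000

Derivation:
Link lengths: [3.7, 1.1, 2.0, 3.1]
max_reach = 3.7 + 1.1 + 2 + 3.1 = 9.9
L_max = max([3.7, 1.1, 2.0, 3.1]) = 3.7
S (sum of others) = 9.9 - 3.7 = 6.2
min_reach = max(0, 3.7 - 6.2) = max(0, -2.5) = 0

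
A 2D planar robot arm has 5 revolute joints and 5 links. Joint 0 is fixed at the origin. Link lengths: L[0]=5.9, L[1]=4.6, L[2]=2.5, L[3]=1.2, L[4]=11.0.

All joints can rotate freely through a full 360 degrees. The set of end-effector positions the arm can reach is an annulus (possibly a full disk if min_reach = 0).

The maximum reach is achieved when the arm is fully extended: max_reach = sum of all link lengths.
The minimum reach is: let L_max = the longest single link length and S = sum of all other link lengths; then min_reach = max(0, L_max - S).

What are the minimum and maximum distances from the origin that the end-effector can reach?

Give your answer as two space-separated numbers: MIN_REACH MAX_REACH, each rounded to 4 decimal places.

Answer: 0.0000 25.2000

Derivation:
Link lengths: [5.9, 4.6, 2.5, 1.2, 11.0]
max_reach = 5.9 + 4.6 + 2.5 + 1.2 + 11 = 25.2
L_max = max([5.9, 4.6, 2.5, 1.2, 11.0]) = 11
S (sum of others) = 25.2 - 11 = 14.2
min_reach = max(0, 11 - 14.2) = max(0, -3.2) = 0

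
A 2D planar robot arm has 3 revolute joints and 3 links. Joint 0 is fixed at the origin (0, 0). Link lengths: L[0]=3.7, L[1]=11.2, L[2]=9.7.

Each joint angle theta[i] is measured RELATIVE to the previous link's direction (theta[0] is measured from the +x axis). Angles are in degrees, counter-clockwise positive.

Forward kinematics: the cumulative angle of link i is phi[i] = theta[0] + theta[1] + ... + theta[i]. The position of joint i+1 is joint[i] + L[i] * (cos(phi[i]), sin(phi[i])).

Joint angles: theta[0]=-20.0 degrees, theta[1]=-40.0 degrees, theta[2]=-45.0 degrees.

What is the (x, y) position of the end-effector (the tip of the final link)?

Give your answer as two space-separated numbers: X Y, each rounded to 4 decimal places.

joint[0] = (0.0000, 0.0000)  (base)
link 0: phi[0] = -20 = -20 deg
  cos(-20 deg) = 0.9397, sin(-20 deg) = -0.3420
  joint[1] = (0.0000, 0.0000) + 3.7 * (0.9397, -0.3420) = (0.0000 + 3.4769, 0.0000 + -1.2655) = (3.4769, -1.2655)
link 1: phi[1] = -20 + -40 = -60 deg
  cos(-60 deg) = 0.5000, sin(-60 deg) = -0.8660
  joint[2] = (3.4769, -1.2655) + 11.2 * (0.5000, -0.8660) = (3.4769 + 5.6000, -1.2655 + -9.6995) = (9.0769, -10.9650)
link 2: phi[2] = -20 + -40 + -45 = -105 deg
  cos(-105 deg) = -0.2588, sin(-105 deg) = -0.9659
  joint[3] = (9.0769, -10.9650) + 9.7 * (-0.2588, -0.9659) = (9.0769 + -2.5105, -10.9650 + -9.3695) = (6.5663, -20.3344)
End effector: (6.5663, -20.3344)

Answer: 6.5663 -20.3344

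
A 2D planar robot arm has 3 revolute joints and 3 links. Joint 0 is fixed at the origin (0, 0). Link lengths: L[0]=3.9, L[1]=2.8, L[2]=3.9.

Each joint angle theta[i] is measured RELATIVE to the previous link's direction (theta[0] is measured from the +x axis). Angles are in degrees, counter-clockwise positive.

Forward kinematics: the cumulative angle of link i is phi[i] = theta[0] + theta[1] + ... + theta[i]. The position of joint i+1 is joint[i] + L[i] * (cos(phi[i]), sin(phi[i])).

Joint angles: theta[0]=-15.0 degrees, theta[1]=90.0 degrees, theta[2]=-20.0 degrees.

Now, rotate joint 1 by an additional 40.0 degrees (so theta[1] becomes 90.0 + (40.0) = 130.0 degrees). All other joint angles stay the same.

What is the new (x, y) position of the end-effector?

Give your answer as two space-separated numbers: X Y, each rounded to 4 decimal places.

joint[0] = (0.0000, 0.0000)  (base)
link 0: phi[0] = -15 = -15 deg
  cos(-15 deg) = 0.9659, sin(-15 deg) = -0.2588
  joint[1] = (0.0000, 0.0000) + 3.9 * (0.9659, -0.2588) = (0.0000 + 3.7671, 0.0000 + -1.0094) = (3.7671, -1.0094)
link 1: phi[1] = -15 + 130 = 115 deg
  cos(115 deg) = -0.4226, sin(115 deg) = 0.9063
  joint[2] = (3.7671, -1.0094) + 2.8 * (-0.4226, 0.9063) = (3.7671 + -1.1833, -1.0094 + 2.5377) = (2.5838, 1.5283)
link 2: phi[2] = -15 + 130 + -20 = 95 deg
  cos(95 deg) = -0.0872, sin(95 deg) = 0.9962
  joint[3] = (2.5838, 1.5283) + 3.9 * (-0.0872, 0.9962) = (2.5838 + -0.3399, 1.5283 + 3.8852) = (2.2439, 5.4134)
End effector: (2.2439, 5.4134)

Answer: 2.2439 5.4134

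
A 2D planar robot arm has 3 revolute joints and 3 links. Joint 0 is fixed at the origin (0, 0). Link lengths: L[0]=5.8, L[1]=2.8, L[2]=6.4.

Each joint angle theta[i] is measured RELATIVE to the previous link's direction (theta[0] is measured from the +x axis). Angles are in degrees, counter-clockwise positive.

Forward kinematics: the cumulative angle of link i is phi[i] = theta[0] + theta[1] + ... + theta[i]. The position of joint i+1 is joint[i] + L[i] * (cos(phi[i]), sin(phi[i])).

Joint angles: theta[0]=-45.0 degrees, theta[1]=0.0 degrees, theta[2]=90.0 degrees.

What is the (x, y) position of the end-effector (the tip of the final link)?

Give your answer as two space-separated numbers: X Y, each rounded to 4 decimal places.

joint[0] = (0.0000, 0.0000)  (base)
link 0: phi[0] = -45 = -45 deg
  cos(-45 deg) = 0.7071, sin(-45 deg) = -0.7071
  joint[1] = (0.0000, 0.0000) + 5.8 * (0.7071, -0.7071) = (0.0000 + 4.1012, 0.0000 + -4.1012) = (4.1012, -4.1012)
link 1: phi[1] = -45 + 0 = -45 deg
  cos(-45 deg) = 0.7071, sin(-45 deg) = -0.7071
  joint[2] = (4.1012, -4.1012) + 2.8 * (0.7071, -0.7071) = (4.1012 + 1.9799, -4.1012 + -1.9799) = (6.0811, -6.0811)
link 2: phi[2] = -45 + 0 + 90 = 45 deg
  cos(45 deg) = 0.7071, sin(45 deg) = 0.7071
  joint[3] = (6.0811, -6.0811) + 6.4 * (0.7071, 0.7071) = (6.0811 + 4.5255, -6.0811 + 4.5255) = (10.6066, -1.5556)
End effector: (10.6066, -1.5556)

Answer: 10.6066 -1.5556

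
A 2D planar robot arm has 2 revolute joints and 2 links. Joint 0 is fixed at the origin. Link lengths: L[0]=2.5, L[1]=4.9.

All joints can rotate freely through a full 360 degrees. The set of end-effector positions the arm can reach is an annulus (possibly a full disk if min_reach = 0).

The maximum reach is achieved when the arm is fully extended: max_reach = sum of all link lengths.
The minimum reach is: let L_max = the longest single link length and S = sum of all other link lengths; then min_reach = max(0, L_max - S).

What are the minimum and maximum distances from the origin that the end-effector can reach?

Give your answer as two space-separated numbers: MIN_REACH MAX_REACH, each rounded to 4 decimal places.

Link lengths: [2.5, 4.9]
max_reach = 2.5 + 4.9 = 7.4
L_max = max([2.5, 4.9]) = 4.9
S (sum of others) = 7.4 - 4.9 = 2.5
min_reach = max(0, 4.9 - 2.5) = max(0, 2.4) = 2.4

Answer: 2.4000 7.4000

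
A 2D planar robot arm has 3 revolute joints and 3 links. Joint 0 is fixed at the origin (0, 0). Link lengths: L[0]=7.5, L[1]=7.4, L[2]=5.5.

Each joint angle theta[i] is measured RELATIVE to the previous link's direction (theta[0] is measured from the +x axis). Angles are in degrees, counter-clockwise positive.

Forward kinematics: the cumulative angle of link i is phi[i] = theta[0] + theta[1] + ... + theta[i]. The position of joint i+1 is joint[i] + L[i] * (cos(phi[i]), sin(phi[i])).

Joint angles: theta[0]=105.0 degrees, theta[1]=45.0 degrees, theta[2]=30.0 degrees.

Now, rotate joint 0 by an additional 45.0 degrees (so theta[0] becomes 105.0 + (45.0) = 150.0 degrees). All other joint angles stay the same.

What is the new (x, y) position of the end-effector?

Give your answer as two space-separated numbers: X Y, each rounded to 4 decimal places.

joint[0] = (0.0000, 0.0000)  (base)
link 0: phi[0] = 150 = 150 deg
  cos(150 deg) = -0.8660, sin(150 deg) = 0.5000
  joint[1] = (0.0000, 0.0000) + 7.5 * (-0.8660, 0.5000) = (0.0000 + -6.4952, 0.0000 + 3.7500) = (-6.4952, 3.7500)
link 1: phi[1] = 150 + 45 = 195 deg
  cos(195 deg) = -0.9659, sin(195 deg) = -0.2588
  joint[2] = (-6.4952, 3.7500) + 7.4 * (-0.9659, -0.2588) = (-6.4952 + -7.1479, 3.7500 + -1.9153) = (-13.6430, 1.8347)
link 2: phi[2] = 150 + 45 + 30 = 225 deg
  cos(225 deg) = -0.7071, sin(225 deg) = -0.7071
  joint[3] = (-13.6430, 1.8347) + 5.5 * (-0.7071, -0.7071) = (-13.6430 + -3.8891, 1.8347 + -3.8891) = (-17.5321, -2.0543)
End effector: (-17.5321, -2.0543)

Answer: -17.5321 -2.0543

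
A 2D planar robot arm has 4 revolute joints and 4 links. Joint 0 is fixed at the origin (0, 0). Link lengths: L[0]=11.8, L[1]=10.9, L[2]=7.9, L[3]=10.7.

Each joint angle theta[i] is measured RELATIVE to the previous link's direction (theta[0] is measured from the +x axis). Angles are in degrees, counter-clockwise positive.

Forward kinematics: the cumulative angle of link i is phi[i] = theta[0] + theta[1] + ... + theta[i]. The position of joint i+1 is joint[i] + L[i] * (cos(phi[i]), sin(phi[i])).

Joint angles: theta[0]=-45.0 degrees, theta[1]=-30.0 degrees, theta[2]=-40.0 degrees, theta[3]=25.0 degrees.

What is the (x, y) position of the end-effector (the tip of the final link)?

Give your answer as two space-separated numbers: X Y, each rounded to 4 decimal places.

Answer: 7.8263 -36.7323

Derivation:
joint[0] = (0.0000, 0.0000)  (base)
link 0: phi[0] = -45 = -45 deg
  cos(-45 deg) = 0.7071, sin(-45 deg) = -0.7071
  joint[1] = (0.0000, 0.0000) + 11.8 * (0.7071, -0.7071) = (0.0000 + 8.3439, 0.0000 + -8.3439) = (8.3439, -8.3439)
link 1: phi[1] = -45 + -30 = -75 deg
  cos(-75 deg) = 0.2588, sin(-75 deg) = -0.9659
  joint[2] = (8.3439, -8.3439) + 10.9 * (0.2588, -0.9659) = (8.3439 + 2.8211, -8.3439 + -10.5286) = (11.1650, -18.8725)
link 2: phi[2] = -45 + -30 + -40 = -115 deg
  cos(-115 deg) = -0.4226, sin(-115 deg) = -0.9063
  joint[3] = (11.1650, -18.8725) + 7.9 * (-0.4226, -0.9063) = (11.1650 + -3.3387, -18.8725 + -7.1598) = (7.8263, -26.0323)
link 3: phi[3] = -45 + -30 + -40 + 25 = -90 deg
  cos(-90 deg) = 0.0000, sin(-90 deg) = -1.0000
  joint[4] = (7.8263, -26.0323) + 10.7 * (0.0000, -1.0000) = (7.8263 + 0.0000, -26.0323 + -10.7000) = (7.8263, -36.7323)
End effector: (7.8263, -36.7323)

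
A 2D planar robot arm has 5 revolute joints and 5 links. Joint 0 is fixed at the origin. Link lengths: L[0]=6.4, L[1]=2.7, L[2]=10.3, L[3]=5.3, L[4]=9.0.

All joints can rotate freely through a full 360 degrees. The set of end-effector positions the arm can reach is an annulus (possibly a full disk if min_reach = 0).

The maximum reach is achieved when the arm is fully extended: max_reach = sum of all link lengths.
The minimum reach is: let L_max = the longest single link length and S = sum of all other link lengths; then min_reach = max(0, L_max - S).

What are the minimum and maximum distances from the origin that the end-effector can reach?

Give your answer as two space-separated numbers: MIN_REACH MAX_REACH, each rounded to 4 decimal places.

Link lengths: [6.4, 2.7, 10.3, 5.3, 9.0]
max_reach = 6.4 + 2.7 + 10.3 + 5.3 + 9 = 33.7
L_max = max([6.4, 2.7, 10.3, 5.3, 9.0]) = 10.3
S (sum of others) = 33.7 - 10.3 = 23.4
min_reach = max(0, 10.3 - 23.4) = max(0, -13.1) = 0

Answer: 0.0000 33.7000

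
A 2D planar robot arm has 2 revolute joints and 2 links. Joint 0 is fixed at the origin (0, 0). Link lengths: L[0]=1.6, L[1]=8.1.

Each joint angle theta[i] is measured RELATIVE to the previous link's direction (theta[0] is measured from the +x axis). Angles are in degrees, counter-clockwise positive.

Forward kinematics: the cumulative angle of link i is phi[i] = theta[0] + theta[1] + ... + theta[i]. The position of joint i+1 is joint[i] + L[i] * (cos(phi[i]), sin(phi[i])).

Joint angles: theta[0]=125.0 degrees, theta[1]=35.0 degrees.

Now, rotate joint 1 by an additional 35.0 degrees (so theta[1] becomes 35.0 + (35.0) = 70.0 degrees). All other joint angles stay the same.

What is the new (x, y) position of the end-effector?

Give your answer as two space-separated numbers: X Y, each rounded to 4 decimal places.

Answer: -8.7417 -0.7858

Derivation:
joint[0] = (0.0000, 0.0000)  (base)
link 0: phi[0] = 125 = 125 deg
  cos(125 deg) = -0.5736, sin(125 deg) = 0.8192
  joint[1] = (0.0000, 0.0000) + 1.6 * (-0.5736, 0.8192) = (0.0000 + -0.9177, 0.0000 + 1.3106) = (-0.9177, 1.3106)
link 1: phi[1] = 125 + 70 = 195 deg
  cos(195 deg) = -0.9659, sin(195 deg) = -0.2588
  joint[2] = (-0.9177, 1.3106) + 8.1 * (-0.9659, -0.2588) = (-0.9177 + -7.8240, 1.3106 + -2.0964) = (-8.7417, -0.7858)
End effector: (-8.7417, -0.7858)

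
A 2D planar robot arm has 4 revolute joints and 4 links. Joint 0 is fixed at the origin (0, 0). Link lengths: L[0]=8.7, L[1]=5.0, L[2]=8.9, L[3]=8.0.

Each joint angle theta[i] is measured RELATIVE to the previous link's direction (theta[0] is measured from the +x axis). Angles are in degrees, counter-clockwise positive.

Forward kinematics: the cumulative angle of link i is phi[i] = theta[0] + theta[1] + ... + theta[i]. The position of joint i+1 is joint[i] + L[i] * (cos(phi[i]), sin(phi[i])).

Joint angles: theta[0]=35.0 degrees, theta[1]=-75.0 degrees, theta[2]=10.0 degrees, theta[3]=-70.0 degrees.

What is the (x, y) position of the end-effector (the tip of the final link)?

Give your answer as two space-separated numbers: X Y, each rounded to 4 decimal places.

Answer: 17.2753 -10.5523

Derivation:
joint[0] = (0.0000, 0.0000)  (base)
link 0: phi[0] = 35 = 35 deg
  cos(35 deg) = 0.8192, sin(35 deg) = 0.5736
  joint[1] = (0.0000, 0.0000) + 8.7 * (0.8192, 0.5736) = (0.0000 + 7.1266, 0.0000 + 4.9901) = (7.1266, 4.9901)
link 1: phi[1] = 35 + -75 = -40 deg
  cos(-40 deg) = 0.7660, sin(-40 deg) = -0.6428
  joint[2] = (7.1266, 4.9901) + 5 * (0.7660, -0.6428) = (7.1266 + 3.8302, 4.9901 + -3.2139) = (10.9568, 1.7762)
link 2: phi[2] = 35 + -75 + 10 = -30 deg
  cos(-30 deg) = 0.8660, sin(-30 deg) = -0.5000
  joint[3] = (10.9568, 1.7762) + 8.9 * (0.8660, -0.5000) = (10.9568 + 7.7076, 1.7762 + -4.4500) = (18.6645, -2.6738)
link 3: phi[3] = 35 + -75 + 10 + -70 = -100 deg
  cos(-100 deg) = -0.1736, sin(-100 deg) = -0.9848
  joint[4] = (18.6645, -2.6738) + 8 * (-0.1736, -0.9848) = (18.6645 + -1.3892, -2.6738 + -7.8785) = (17.2753, -10.5523)
End effector: (17.2753, -10.5523)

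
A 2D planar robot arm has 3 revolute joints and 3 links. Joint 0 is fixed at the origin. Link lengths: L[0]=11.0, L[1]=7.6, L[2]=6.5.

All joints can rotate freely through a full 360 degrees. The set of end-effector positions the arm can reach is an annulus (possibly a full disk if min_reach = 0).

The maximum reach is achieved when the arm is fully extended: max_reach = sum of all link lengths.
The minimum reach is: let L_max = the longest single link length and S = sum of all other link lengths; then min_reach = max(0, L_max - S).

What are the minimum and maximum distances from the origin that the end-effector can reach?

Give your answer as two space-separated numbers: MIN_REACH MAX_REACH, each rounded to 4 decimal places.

Answer: 0.0000 25.1000

Derivation:
Link lengths: [11.0, 7.6, 6.5]
max_reach = 11 + 7.6 + 6.5 = 25.1
L_max = max([11.0, 7.6, 6.5]) = 11
S (sum of others) = 25.1 - 11 = 14.1
min_reach = max(0, 11 - 14.1) = max(0, -3.1) = 0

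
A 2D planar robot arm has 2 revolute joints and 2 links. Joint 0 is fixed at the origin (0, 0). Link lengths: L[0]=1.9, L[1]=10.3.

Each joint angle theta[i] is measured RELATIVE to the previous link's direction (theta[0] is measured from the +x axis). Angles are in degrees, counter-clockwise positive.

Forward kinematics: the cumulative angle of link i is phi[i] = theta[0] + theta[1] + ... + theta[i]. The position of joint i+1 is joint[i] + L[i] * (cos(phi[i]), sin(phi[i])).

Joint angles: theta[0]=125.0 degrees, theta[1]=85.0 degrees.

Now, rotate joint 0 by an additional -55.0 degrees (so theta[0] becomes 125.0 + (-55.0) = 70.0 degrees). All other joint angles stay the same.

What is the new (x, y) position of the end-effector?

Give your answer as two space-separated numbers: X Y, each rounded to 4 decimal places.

Answer: -8.6851 6.1384

Derivation:
joint[0] = (0.0000, 0.0000)  (base)
link 0: phi[0] = 70 = 70 deg
  cos(70 deg) = 0.3420, sin(70 deg) = 0.9397
  joint[1] = (0.0000, 0.0000) + 1.9 * (0.3420, 0.9397) = (0.0000 + 0.6498, 0.0000 + 1.7854) = (0.6498, 1.7854)
link 1: phi[1] = 70 + 85 = 155 deg
  cos(155 deg) = -0.9063, sin(155 deg) = 0.4226
  joint[2] = (0.6498, 1.7854) + 10.3 * (-0.9063, 0.4226) = (0.6498 + -9.3350, 1.7854 + 4.3530) = (-8.6851, 6.1384)
End effector: (-8.6851, 6.1384)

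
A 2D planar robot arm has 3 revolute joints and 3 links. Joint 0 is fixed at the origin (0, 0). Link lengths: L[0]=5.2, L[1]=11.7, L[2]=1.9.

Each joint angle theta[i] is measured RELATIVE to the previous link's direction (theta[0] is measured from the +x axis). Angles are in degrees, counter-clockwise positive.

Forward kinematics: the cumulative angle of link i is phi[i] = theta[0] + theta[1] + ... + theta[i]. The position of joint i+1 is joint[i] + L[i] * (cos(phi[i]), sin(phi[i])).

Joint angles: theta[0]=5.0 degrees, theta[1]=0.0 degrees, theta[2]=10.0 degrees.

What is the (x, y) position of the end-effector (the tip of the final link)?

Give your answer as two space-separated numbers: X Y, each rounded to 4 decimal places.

Answer: 18.6709 1.9647

Derivation:
joint[0] = (0.0000, 0.0000)  (base)
link 0: phi[0] = 5 = 5 deg
  cos(5 deg) = 0.9962, sin(5 deg) = 0.0872
  joint[1] = (0.0000, 0.0000) + 5.2 * (0.9962, 0.0872) = (0.0000 + 5.1802, 0.0000 + 0.4532) = (5.1802, 0.4532)
link 1: phi[1] = 5 + 0 = 5 deg
  cos(5 deg) = 0.9962, sin(5 deg) = 0.0872
  joint[2] = (5.1802, 0.4532) + 11.7 * (0.9962, 0.0872) = (5.1802 + 11.6555, 0.4532 + 1.0197) = (16.8357, 1.4729)
link 2: phi[2] = 5 + 0 + 10 = 15 deg
  cos(15 deg) = 0.9659, sin(15 deg) = 0.2588
  joint[3] = (16.8357, 1.4729) + 1.9 * (0.9659, 0.2588) = (16.8357 + 1.8353, 1.4729 + 0.4918) = (18.6709, 1.9647)
End effector: (18.6709, 1.9647)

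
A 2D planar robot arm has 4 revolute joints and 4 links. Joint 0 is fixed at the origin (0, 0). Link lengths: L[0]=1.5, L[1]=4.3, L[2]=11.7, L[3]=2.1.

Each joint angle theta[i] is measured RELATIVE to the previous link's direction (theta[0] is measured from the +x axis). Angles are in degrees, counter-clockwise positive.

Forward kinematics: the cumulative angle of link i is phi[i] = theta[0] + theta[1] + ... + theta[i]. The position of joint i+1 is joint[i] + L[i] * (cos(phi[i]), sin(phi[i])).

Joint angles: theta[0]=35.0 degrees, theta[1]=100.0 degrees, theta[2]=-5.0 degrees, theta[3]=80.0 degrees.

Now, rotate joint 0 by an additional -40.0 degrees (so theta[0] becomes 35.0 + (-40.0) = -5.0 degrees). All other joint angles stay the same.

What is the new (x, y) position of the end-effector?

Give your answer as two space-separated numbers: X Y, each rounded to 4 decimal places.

Answer: -0.9486 16.2176

Derivation:
joint[0] = (0.0000, 0.0000)  (base)
link 0: phi[0] = -5 = -5 deg
  cos(-5 deg) = 0.9962, sin(-5 deg) = -0.0872
  joint[1] = (0.0000, 0.0000) + 1.5 * (0.9962, -0.0872) = (0.0000 + 1.4943, 0.0000 + -0.1307) = (1.4943, -0.1307)
link 1: phi[1] = -5 + 100 = 95 deg
  cos(95 deg) = -0.0872, sin(95 deg) = 0.9962
  joint[2] = (1.4943, -0.1307) + 4.3 * (-0.0872, 0.9962) = (1.4943 + -0.3748, -0.1307 + 4.2836) = (1.1195, 4.1529)
link 2: phi[2] = -5 + 100 + -5 = 90 deg
  cos(90 deg) = 0.0000, sin(90 deg) = 1.0000
  joint[3] = (1.1195, 4.1529) + 11.7 * (0.0000, 1.0000) = (1.1195 + 0.0000, 4.1529 + 11.7000) = (1.1195, 15.8529)
link 3: phi[3] = -5 + 100 + -5 + 80 = 170 deg
  cos(170 deg) = -0.9848, sin(170 deg) = 0.1736
  joint[4] = (1.1195, 15.8529) + 2.1 * (-0.9848, 0.1736) = (1.1195 + -2.0681, 15.8529 + 0.3647) = (-0.9486, 16.2176)
End effector: (-0.9486, 16.2176)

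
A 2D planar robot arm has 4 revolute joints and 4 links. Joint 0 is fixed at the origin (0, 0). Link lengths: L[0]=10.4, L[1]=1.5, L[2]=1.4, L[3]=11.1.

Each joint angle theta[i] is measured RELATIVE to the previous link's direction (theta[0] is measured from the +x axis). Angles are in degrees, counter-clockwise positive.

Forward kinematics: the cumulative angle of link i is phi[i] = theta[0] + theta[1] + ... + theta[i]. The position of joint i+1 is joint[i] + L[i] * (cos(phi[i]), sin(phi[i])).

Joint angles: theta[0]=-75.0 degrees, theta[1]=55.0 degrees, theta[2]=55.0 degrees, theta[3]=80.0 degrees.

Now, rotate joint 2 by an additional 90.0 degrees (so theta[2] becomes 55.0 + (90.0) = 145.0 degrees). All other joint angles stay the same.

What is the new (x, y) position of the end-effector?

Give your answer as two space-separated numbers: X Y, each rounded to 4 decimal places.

Answer: -6.7618 -14.1029

Derivation:
joint[0] = (0.0000, 0.0000)  (base)
link 0: phi[0] = -75 = -75 deg
  cos(-75 deg) = 0.2588, sin(-75 deg) = -0.9659
  joint[1] = (0.0000, 0.0000) + 10.4 * (0.2588, -0.9659) = (0.0000 + 2.6917, 0.0000 + -10.0456) = (2.6917, -10.0456)
link 1: phi[1] = -75 + 55 = -20 deg
  cos(-20 deg) = 0.9397, sin(-20 deg) = -0.3420
  joint[2] = (2.6917, -10.0456) + 1.5 * (0.9397, -0.3420) = (2.6917 + 1.4095, -10.0456 + -0.5130) = (4.1013, -10.5587)
link 2: phi[2] = -75 + 55 + 145 = 125 deg
  cos(125 deg) = -0.5736, sin(125 deg) = 0.8192
  joint[3] = (4.1013, -10.5587) + 1.4 * (-0.5736, 0.8192) = (4.1013 + -0.8030, -10.5587 + 1.1468) = (3.2982, -9.4118)
link 3: phi[3] = -75 + 55 + 145 + 80 = 205 deg
  cos(205 deg) = -0.9063, sin(205 deg) = -0.4226
  joint[4] = (3.2982, -9.4118) + 11.1 * (-0.9063, -0.4226) = (3.2982 + -10.0600, -9.4118 + -4.6911) = (-6.7618, -14.1029)
End effector: (-6.7618, -14.1029)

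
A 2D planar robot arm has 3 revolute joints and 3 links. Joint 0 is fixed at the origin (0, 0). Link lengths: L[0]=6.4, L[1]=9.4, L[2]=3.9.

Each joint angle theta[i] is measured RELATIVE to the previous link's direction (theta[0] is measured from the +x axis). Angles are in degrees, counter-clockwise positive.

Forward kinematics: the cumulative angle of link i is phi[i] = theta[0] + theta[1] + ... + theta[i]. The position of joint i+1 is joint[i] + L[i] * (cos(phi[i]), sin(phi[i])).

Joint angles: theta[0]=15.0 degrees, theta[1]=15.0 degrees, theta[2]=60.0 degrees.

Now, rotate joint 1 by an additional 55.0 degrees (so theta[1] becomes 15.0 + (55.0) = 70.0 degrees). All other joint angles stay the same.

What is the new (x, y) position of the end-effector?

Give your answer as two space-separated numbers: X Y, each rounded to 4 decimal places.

Answer: 3.8065 13.2576

Derivation:
joint[0] = (0.0000, 0.0000)  (base)
link 0: phi[0] = 15 = 15 deg
  cos(15 deg) = 0.9659, sin(15 deg) = 0.2588
  joint[1] = (0.0000, 0.0000) + 6.4 * (0.9659, 0.2588) = (0.0000 + 6.1819, 0.0000 + 1.6564) = (6.1819, 1.6564)
link 1: phi[1] = 15 + 70 = 85 deg
  cos(85 deg) = 0.0872, sin(85 deg) = 0.9962
  joint[2] = (6.1819, 1.6564) + 9.4 * (0.0872, 0.9962) = (6.1819 + 0.8193, 1.6564 + 9.3642) = (7.0012, 11.0207)
link 2: phi[2] = 15 + 70 + 60 = 145 deg
  cos(145 deg) = -0.8192, sin(145 deg) = 0.5736
  joint[3] = (7.0012, 11.0207) + 3.9 * (-0.8192, 0.5736) = (7.0012 + -3.1947, 11.0207 + 2.2369) = (3.8065, 13.2576)
End effector: (3.8065, 13.2576)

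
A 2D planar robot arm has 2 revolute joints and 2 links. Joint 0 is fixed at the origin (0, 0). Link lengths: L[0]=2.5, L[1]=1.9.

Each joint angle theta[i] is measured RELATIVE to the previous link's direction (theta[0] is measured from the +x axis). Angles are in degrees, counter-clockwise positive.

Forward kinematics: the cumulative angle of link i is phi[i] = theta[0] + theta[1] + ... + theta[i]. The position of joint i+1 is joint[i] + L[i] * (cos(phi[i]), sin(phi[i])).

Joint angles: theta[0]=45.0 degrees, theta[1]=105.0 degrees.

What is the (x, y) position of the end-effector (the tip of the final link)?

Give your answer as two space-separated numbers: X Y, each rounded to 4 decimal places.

Answer: 0.1223 2.7178

Derivation:
joint[0] = (0.0000, 0.0000)  (base)
link 0: phi[0] = 45 = 45 deg
  cos(45 deg) = 0.7071, sin(45 deg) = 0.7071
  joint[1] = (0.0000, 0.0000) + 2.5 * (0.7071, 0.7071) = (0.0000 + 1.7678, 0.0000 + 1.7678) = (1.7678, 1.7678)
link 1: phi[1] = 45 + 105 = 150 deg
  cos(150 deg) = -0.8660, sin(150 deg) = 0.5000
  joint[2] = (1.7678, 1.7678) + 1.9 * (-0.8660, 0.5000) = (1.7678 + -1.6454, 1.7678 + 0.9500) = (0.1223, 2.7178)
End effector: (0.1223, 2.7178)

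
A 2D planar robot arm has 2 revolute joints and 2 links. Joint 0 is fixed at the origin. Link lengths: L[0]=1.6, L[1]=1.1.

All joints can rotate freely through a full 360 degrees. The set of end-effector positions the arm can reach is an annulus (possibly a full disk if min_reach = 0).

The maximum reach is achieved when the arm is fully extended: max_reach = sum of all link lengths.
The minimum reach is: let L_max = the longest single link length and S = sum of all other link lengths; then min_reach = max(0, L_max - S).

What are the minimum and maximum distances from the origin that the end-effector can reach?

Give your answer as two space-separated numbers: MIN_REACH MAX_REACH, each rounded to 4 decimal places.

Link lengths: [1.6, 1.1]
max_reach = 1.6 + 1.1 = 2.7
L_max = max([1.6, 1.1]) = 1.6
S (sum of others) = 2.7 - 1.6 = 1.1
min_reach = max(0, 1.6 - 1.1) = max(0, 0.5) = 0.5

Answer: 0.5000 2.7000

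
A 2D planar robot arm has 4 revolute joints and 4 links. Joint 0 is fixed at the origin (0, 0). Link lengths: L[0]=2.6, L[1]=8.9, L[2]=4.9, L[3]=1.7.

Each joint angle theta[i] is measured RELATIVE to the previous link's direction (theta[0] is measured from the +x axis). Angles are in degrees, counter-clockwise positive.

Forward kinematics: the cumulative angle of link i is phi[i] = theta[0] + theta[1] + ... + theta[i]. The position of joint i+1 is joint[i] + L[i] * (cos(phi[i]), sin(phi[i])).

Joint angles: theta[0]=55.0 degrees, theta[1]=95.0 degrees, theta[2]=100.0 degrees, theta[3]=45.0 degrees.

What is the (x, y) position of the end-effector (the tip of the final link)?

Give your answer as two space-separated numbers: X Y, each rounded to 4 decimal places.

Answer: -7.1738 0.4346

Derivation:
joint[0] = (0.0000, 0.0000)  (base)
link 0: phi[0] = 55 = 55 deg
  cos(55 deg) = 0.5736, sin(55 deg) = 0.8192
  joint[1] = (0.0000, 0.0000) + 2.6 * (0.5736, 0.8192) = (0.0000 + 1.4913, 0.0000 + 2.1298) = (1.4913, 2.1298)
link 1: phi[1] = 55 + 95 = 150 deg
  cos(150 deg) = -0.8660, sin(150 deg) = 0.5000
  joint[2] = (1.4913, 2.1298) + 8.9 * (-0.8660, 0.5000) = (1.4913 + -7.7076, 2.1298 + 4.4500) = (-6.2163, 6.5798)
link 2: phi[2] = 55 + 95 + 100 = 250 deg
  cos(250 deg) = -0.3420, sin(250 deg) = -0.9397
  joint[3] = (-6.2163, 6.5798) + 4.9 * (-0.3420, -0.9397) = (-6.2163 + -1.6759, 6.5798 + -4.6045) = (-7.8922, 1.9753)
link 3: phi[3] = 55 + 95 + 100 + 45 = 295 deg
  cos(295 deg) = 0.4226, sin(295 deg) = -0.9063
  joint[4] = (-7.8922, 1.9753) + 1.7 * (0.4226, -0.9063) = (-7.8922 + 0.7185, 1.9753 + -1.5407) = (-7.1738, 0.4346)
End effector: (-7.1738, 0.4346)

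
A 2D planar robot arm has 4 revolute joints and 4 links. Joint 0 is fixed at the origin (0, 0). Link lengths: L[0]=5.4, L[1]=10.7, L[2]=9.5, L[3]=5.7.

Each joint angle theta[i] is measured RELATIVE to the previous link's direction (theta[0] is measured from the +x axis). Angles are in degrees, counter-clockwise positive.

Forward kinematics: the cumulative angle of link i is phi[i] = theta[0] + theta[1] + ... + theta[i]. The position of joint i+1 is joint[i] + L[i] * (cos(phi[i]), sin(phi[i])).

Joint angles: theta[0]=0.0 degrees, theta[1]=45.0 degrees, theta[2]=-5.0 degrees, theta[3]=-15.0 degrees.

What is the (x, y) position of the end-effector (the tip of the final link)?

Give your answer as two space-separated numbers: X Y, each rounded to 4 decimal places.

Answer: 25.4094 16.0814

Derivation:
joint[0] = (0.0000, 0.0000)  (base)
link 0: phi[0] = 0 = 0 deg
  cos(0 deg) = 1.0000, sin(0 deg) = 0.0000
  joint[1] = (0.0000, 0.0000) + 5.4 * (1.0000, 0.0000) = (0.0000 + 5.4000, 0.0000 + 0.0000) = (5.4000, 0.0000)
link 1: phi[1] = 0 + 45 = 45 deg
  cos(45 deg) = 0.7071, sin(45 deg) = 0.7071
  joint[2] = (5.4000, 0.0000) + 10.7 * (0.7071, 0.7071) = (5.4000 + 7.5660, 0.0000 + 7.5660) = (12.9660, 7.5660)
link 2: phi[2] = 0 + 45 + -5 = 40 deg
  cos(40 deg) = 0.7660, sin(40 deg) = 0.6428
  joint[3] = (12.9660, 7.5660) + 9.5 * (0.7660, 0.6428) = (12.9660 + 7.2774, 7.5660 + 6.1065) = (20.2435, 13.6725)
link 3: phi[3] = 0 + 45 + -5 + -15 = 25 deg
  cos(25 deg) = 0.9063, sin(25 deg) = 0.4226
  joint[4] = (20.2435, 13.6725) + 5.7 * (0.9063, 0.4226) = (20.2435 + 5.1660, 13.6725 + 2.4089) = (25.4094, 16.0814)
End effector: (25.4094, 16.0814)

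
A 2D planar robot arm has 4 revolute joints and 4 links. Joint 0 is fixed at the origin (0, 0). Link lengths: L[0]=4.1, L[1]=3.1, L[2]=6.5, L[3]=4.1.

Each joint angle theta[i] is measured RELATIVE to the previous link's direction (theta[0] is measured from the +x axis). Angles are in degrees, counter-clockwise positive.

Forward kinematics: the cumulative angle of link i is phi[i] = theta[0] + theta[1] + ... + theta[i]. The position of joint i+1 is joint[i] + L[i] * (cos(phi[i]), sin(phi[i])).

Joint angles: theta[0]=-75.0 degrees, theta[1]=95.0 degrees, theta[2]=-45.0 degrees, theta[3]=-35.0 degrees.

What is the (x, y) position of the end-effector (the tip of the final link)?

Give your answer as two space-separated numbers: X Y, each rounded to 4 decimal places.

joint[0] = (0.0000, 0.0000)  (base)
link 0: phi[0] = -75 = -75 deg
  cos(-75 deg) = 0.2588, sin(-75 deg) = -0.9659
  joint[1] = (0.0000, 0.0000) + 4.1 * (0.2588, -0.9659) = (0.0000 + 1.0612, 0.0000 + -3.9603) = (1.0612, -3.9603)
link 1: phi[1] = -75 + 95 = 20 deg
  cos(20 deg) = 0.9397, sin(20 deg) = 0.3420
  joint[2] = (1.0612, -3.9603) + 3.1 * (0.9397, 0.3420) = (1.0612 + 2.9130, -3.9603 + 1.0603) = (3.9742, -2.9000)
link 2: phi[2] = -75 + 95 + -45 = -25 deg
  cos(-25 deg) = 0.9063, sin(-25 deg) = -0.4226
  joint[3] = (3.9742, -2.9000) + 6.5 * (0.9063, -0.4226) = (3.9742 + 5.8910, -2.9000 + -2.7470) = (9.8652, -5.6471)
link 3: phi[3] = -75 + 95 + -45 + -35 = -60 deg
  cos(-60 deg) = 0.5000, sin(-60 deg) = -0.8660
  joint[4] = (9.8652, -5.6471) + 4.1 * (0.5000, -0.8660) = (9.8652 + 2.0500, -5.6471 + -3.5507) = (11.9152, -9.1978)
End effector: (11.9152, -9.1978)

Answer: 11.9152 -9.1978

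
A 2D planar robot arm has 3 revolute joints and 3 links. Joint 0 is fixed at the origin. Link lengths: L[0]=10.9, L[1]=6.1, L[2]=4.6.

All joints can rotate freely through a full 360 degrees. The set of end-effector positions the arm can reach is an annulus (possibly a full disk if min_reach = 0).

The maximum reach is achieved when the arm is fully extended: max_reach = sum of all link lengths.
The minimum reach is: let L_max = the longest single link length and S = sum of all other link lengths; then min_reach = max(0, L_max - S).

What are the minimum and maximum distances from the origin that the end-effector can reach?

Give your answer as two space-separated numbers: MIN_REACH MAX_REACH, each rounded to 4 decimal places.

Answer: 0.2000 21.6000

Derivation:
Link lengths: [10.9, 6.1, 4.6]
max_reach = 10.9 + 6.1 + 4.6 = 21.6
L_max = max([10.9, 6.1, 4.6]) = 10.9
S (sum of others) = 21.6 - 10.9 = 10.7
min_reach = max(0, 10.9 - 10.7) = max(0, 0.2) = 0.2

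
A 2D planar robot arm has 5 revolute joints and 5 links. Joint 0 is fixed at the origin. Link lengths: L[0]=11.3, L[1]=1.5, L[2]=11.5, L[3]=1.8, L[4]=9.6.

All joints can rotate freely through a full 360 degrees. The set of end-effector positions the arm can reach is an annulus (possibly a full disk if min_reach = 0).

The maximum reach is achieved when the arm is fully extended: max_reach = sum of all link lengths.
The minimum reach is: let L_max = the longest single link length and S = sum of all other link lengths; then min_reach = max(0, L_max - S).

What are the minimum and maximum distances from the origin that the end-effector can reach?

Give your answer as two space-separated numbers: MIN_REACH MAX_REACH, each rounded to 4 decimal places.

Answer: 0.0000 35.7000

Derivation:
Link lengths: [11.3, 1.5, 11.5, 1.8, 9.6]
max_reach = 11.3 + 1.5 + 11.5 + 1.8 + 9.6 = 35.7
L_max = max([11.3, 1.5, 11.5, 1.8, 9.6]) = 11.5
S (sum of others) = 35.7 - 11.5 = 24.2
min_reach = max(0, 11.5 - 24.2) = max(0, -12.7) = 0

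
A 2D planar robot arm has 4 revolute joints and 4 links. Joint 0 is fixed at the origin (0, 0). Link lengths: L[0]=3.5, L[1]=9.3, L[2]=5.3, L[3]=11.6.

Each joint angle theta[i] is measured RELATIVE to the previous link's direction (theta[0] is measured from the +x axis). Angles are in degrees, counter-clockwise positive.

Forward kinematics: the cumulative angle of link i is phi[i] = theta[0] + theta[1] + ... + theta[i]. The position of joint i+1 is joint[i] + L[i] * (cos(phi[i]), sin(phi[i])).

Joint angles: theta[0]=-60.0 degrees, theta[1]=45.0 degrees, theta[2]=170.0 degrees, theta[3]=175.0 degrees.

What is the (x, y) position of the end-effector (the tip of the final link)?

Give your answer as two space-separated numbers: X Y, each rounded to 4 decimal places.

joint[0] = (0.0000, 0.0000)  (base)
link 0: phi[0] = -60 = -60 deg
  cos(-60 deg) = 0.5000, sin(-60 deg) = -0.8660
  joint[1] = (0.0000, 0.0000) + 3.5 * (0.5000, -0.8660) = (0.0000 + 1.7500, 0.0000 + -3.0311) = (1.7500, -3.0311)
link 1: phi[1] = -60 + 45 = -15 deg
  cos(-15 deg) = 0.9659, sin(-15 deg) = -0.2588
  joint[2] = (1.7500, -3.0311) + 9.3 * (0.9659, -0.2588) = (1.7500 + 8.9831, -3.0311 + -2.4070) = (10.7331, -5.4381)
link 2: phi[2] = -60 + 45 + 170 = 155 deg
  cos(155 deg) = -0.9063, sin(155 deg) = 0.4226
  joint[3] = (10.7331, -5.4381) + 5.3 * (-0.9063, 0.4226) = (10.7331 + -4.8034, -5.4381 + 2.2399) = (5.9297, -3.1982)
link 3: phi[3] = -60 + 45 + 170 + 175 = 330 deg
  cos(330 deg) = 0.8660, sin(330 deg) = -0.5000
  joint[4] = (5.9297, -3.1982) + 11.6 * (0.8660, -0.5000) = (5.9297 + 10.0459, -3.1982 + -5.8000) = (15.9756, -8.9982)
End effector: (15.9756, -8.9982)

Answer: 15.9756 -8.9982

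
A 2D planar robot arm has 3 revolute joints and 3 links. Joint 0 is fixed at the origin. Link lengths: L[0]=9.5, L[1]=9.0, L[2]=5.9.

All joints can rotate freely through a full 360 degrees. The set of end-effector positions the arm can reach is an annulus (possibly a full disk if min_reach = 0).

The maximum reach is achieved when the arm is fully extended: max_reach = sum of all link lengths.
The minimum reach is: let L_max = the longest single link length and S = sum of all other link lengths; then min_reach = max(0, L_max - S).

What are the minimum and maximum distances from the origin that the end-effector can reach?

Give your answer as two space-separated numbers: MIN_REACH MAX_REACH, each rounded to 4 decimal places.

Answer: 0.0000 24.4000

Derivation:
Link lengths: [9.5, 9.0, 5.9]
max_reach = 9.5 + 9 + 5.9 = 24.4
L_max = max([9.5, 9.0, 5.9]) = 9.5
S (sum of others) = 24.4 - 9.5 = 14.9
min_reach = max(0, 9.5 - 14.9) = max(0, -5.4) = 0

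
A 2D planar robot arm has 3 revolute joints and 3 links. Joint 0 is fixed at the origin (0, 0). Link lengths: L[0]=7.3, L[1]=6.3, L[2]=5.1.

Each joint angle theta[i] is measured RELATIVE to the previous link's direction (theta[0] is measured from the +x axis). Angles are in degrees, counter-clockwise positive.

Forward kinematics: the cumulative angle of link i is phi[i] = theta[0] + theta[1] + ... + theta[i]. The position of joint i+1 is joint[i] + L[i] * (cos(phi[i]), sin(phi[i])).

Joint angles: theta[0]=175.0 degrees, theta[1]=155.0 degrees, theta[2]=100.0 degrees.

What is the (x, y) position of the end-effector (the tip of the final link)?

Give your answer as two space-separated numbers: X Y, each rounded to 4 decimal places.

joint[0] = (0.0000, 0.0000)  (base)
link 0: phi[0] = 175 = 175 deg
  cos(175 deg) = -0.9962, sin(175 deg) = 0.0872
  joint[1] = (0.0000, 0.0000) + 7.3 * (-0.9962, 0.0872) = (0.0000 + -7.2722, 0.0000 + 0.6362) = (-7.2722, 0.6362)
link 1: phi[1] = 175 + 155 = 330 deg
  cos(330 deg) = 0.8660, sin(330 deg) = -0.5000
  joint[2] = (-7.2722, 0.6362) + 6.3 * (0.8660, -0.5000) = (-7.2722 + 5.4560, 0.6362 + -3.1500) = (-1.8163, -2.5138)
link 2: phi[2] = 175 + 155 + 100 = 430 deg
  cos(430 deg) = 0.3420, sin(430 deg) = 0.9397
  joint[3] = (-1.8163, -2.5138) + 5.1 * (0.3420, 0.9397) = (-1.8163 + 1.7443, -2.5138 + 4.7924) = (-0.0720, 2.2787)
End effector: (-0.0720, 2.2787)

Answer: -0.0720 2.2787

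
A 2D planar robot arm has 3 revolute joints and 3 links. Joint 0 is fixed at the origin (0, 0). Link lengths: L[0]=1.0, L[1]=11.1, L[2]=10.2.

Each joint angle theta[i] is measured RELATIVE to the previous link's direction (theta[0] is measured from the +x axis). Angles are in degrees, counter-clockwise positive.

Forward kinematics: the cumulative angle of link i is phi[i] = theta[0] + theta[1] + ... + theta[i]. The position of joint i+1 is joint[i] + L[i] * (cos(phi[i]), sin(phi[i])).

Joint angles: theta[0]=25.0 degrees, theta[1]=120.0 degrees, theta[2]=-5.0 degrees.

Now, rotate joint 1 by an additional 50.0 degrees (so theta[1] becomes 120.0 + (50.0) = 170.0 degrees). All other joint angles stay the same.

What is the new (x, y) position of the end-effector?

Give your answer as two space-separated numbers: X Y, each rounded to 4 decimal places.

joint[0] = (0.0000, 0.0000)  (base)
link 0: phi[0] = 25 = 25 deg
  cos(25 deg) = 0.9063, sin(25 deg) = 0.4226
  joint[1] = (0.0000, 0.0000) + 1 * (0.9063, 0.4226) = (0.0000 + 0.9063, 0.0000 + 0.4226) = (0.9063, 0.4226)
link 1: phi[1] = 25 + 170 = 195 deg
  cos(195 deg) = -0.9659, sin(195 deg) = -0.2588
  joint[2] = (0.9063, 0.4226) + 11.1 * (-0.9659, -0.2588) = (0.9063 + -10.7218, 0.4226 + -2.8729) = (-9.8155, -2.4503)
link 2: phi[2] = 25 + 170 + -5 = 190 deg
  cos(190 deg) = -0.9848, sin(190 deg) = -0.1736
  joint[3] = (-9.8155, -2.4503) + 10.2 * (-0.9848, -0.1736) = (-9.8155 + -10.0450, -2.4503 + -1.7712) = (-19.8605, -4.2215)
End effector: (-19.8605, -4.2215)

Answer: -19.8605 -4.2215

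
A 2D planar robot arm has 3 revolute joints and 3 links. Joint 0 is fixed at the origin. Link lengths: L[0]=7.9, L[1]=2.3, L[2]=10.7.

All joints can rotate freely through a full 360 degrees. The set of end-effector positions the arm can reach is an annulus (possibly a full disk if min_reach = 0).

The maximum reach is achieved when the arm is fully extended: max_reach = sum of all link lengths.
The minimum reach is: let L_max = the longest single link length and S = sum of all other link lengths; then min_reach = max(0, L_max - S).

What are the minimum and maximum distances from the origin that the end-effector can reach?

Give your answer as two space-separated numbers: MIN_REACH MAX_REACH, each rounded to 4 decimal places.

Answer: 0.5000 20.9000

Derivation:
Link lengths: [7.9, 2.3, 10.7]
max_reach = 7.9 + 2.3 + 10.7 = 20.9
L_max = max([7.9, 2.3, 10.7]) = 10.7
S (sum of others) = 20.9 - 10.7 = 10.2
min_reach = max(0, 10.7 - 10.2) = max(0, 0.5) = 0.5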